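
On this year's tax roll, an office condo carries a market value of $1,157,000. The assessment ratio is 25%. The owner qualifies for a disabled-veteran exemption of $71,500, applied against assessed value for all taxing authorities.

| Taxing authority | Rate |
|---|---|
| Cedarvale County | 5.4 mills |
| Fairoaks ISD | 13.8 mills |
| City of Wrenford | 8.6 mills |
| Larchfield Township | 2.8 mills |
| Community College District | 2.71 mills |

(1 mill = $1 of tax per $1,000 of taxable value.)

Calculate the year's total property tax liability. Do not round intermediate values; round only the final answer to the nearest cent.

Assessed value = $1,157,000 × 0.25 = $289,250
Taxable value = $289,250 − $71,500 = $217,750
Cedarvale County: $217,750 × 0.0054 = $1,175.85
Fairoaks ISD: $217,750 × 0.0138 = $3,004.95
City of Wrenford: $217,750 × 0.0086 = $1,872.65
Larchfield Township: $217,750 × 0.0028 = $609.7
Community College District: $217,750 × 0.00271 = $590.1025
Total = $1,175.85 + $3,004.95 + $1,872.65 + $609.7 + $590.1025 = $7,253.2525

$7,253.25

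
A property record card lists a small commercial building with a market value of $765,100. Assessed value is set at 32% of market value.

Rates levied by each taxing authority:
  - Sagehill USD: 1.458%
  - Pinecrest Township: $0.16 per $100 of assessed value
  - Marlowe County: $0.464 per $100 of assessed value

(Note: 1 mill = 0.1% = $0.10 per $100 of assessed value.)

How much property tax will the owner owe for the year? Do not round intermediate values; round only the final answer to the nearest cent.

Assessed value = $765,100 × 0.32 = $244,832
Sagehill USD: $244,832 × 0.01458 = $3,569.65056
Pinecrest Township: $244,832 × 0.0016 = $391.7312
Marlowe County: $244,832 × 0.00464 = $1,136.02048
Total = $5,097.40224

$5,097.40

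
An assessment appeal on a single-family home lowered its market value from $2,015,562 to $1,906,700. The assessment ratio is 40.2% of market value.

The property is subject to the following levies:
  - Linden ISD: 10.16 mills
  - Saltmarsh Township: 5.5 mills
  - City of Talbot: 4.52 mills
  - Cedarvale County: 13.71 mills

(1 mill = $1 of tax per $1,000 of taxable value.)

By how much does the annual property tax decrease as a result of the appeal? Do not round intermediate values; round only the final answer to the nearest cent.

Old assessed value = $2,015,562 × 0.402 = $810,255.924
New assessed value = $1,906,700 × 0.402 = $766,493.4
Combined rate = 0.01016 + 0.0055 + 0.00452 + 0.01371 = 0.03389
Old tax = $810,255.924 × 0.03389 = $27,459.57326436
New tax = $766,493.4 × 0.03389 = $25,976.461326
Reduction = $27,459.57326436 − $25,976.461326 = $1,483.11193836

$1,483.11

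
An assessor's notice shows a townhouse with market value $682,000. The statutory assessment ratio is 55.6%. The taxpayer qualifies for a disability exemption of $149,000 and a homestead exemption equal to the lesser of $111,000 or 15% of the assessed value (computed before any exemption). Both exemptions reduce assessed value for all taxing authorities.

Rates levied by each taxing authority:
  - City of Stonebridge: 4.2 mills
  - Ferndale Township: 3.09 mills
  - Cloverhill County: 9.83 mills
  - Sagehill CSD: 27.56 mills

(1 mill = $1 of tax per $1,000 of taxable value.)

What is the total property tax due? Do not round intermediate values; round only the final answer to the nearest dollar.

$7,744

Assessed value = $682,000 × 0.556 = $379,192
Homestead exemption = min($111,000, 15% × $379,192) = min($111,000, $56,878.8) = $56,878.8 (percentage binds)
Taxable value = $379,192 − $149,000 − $56,878.8 = $173,313.2
City of Stonebridge: $173,313.2 × 0.0042 = $727.91544
Ferndale Township: $173,313.2 × 0.00309 = $535.537788
Cloverhill County: $173,313.2 × 0.00983 = $1,703.668756
Sagehill CSD: $173,313.2 × 0.02756 = $4,776.511792
Total = $7,743.633776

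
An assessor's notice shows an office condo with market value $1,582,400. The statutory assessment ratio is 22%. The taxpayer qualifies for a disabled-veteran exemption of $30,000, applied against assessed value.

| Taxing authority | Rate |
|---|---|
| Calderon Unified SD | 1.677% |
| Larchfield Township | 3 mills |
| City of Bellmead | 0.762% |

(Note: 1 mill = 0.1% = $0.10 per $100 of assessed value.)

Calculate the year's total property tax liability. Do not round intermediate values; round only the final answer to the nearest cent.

$8,713.53

Assessed value = $1,582,400 × 0.22 = $348,128
Taxable value = $348,128 − $30,000 = $318,128
Calderon Unified SD: $318,128 × 0.01677 = $5,335.00656
Larchfield Township: $318,128 × 0.003 = $954.384
City of Bellmead: $318,128 × 0.00762 = $2,424.13536
Total = $8,713.52592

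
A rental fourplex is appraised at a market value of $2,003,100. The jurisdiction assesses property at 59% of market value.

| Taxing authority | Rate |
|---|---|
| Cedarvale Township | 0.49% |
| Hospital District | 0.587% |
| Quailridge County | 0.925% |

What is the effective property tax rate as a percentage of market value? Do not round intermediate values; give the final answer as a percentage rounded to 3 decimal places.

Assessed value = $2,003,100 × 0.59 = $1,181,829
Cedarvale Township: $1,181,829 × 0.0049 = $5,790.9621
Hospital District: $1,181,829 × 0.00587 = $6,937.33623
Quailridge County: $1,181,829 × 0.00925 = $10,931.91825
Total tax = $23,660.21658
Effective rate = $23,660.21658 ÷ $2,003,100 = 1.181% of market value

1.181%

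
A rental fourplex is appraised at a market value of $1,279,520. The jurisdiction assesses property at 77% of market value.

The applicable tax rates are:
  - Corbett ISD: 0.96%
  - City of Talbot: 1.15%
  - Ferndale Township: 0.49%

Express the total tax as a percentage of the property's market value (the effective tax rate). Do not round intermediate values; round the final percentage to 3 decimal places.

2.002%

Assessed value = $1,279,520 × 0.77 = $985,230.4
Corbett ISD: $985,230.4 × 0.0096 = $9,458.21184
City of Talbot: $985,230.4 × 0.0115 = $11,330.1496
Ferndale Township: $985,230.4 × 0.0049 = $4,827.62896
Total tax = $25,615.9904
Effective rate = $25,615.9904 ÷ $1,279,520 = 2.002% of market value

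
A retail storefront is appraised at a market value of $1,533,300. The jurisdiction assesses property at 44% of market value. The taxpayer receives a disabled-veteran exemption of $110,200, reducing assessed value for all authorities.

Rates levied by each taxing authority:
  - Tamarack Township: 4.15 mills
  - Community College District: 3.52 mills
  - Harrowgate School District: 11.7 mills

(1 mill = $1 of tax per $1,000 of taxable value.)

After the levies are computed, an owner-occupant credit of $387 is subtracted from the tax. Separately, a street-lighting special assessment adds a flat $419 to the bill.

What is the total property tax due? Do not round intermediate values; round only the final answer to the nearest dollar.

Assessed value = $1,533,300 × 0.44 = $674,652
Taxable value = $674,652 − $110,200 = $564,452
Tamarack Township: $564,452 × 0.00415 = $2,342.4758
Community College District: $564,452 × 0.00352 = $1,986.87104
Harrowgate School District: $564,452 × 0.0117 = $6,604.0884
Levies subtotal = $10,933.43524
After credit = $10,933.43524 − $387 = $10,546.43524
Total = $10,546.43524 + $419 = $10,965.43524

$10,965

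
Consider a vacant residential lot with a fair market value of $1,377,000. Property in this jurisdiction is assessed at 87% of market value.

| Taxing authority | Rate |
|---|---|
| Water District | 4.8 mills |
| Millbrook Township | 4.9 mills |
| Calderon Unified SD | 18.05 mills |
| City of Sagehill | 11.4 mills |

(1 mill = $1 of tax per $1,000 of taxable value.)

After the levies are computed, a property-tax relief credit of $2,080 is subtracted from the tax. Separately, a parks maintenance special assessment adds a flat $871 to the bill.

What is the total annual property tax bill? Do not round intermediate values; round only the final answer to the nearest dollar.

Assessed value = $1,377,000 × 0.87 = $1,197,990
Water District: $1,197,990 × 0.0048 = $5,750.352
Millbrook Township: $1,197,990 × 0.0049 = $5,870.151
Calderon Unified SD: $1,197,990 × 0.01805 = $21,623.7195
City of Sagehill: $1,197,990 × 0.0114 = $13,657.086
Levies subtotal = $46,901.3085
After credit = $46,901.3085 − $2,080 = $44,821.3085
Total = $44,821.3085 + $871 = $45,692.3085

$45,692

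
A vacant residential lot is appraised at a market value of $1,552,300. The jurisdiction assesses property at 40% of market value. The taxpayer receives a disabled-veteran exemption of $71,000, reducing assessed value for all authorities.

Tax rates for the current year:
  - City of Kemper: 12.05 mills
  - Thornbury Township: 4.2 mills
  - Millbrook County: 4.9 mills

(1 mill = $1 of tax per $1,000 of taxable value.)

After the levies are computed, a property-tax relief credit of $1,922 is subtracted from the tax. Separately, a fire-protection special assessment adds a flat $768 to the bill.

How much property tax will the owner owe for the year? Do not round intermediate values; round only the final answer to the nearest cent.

Assessed value = $1,552,300 × 0.4 = $620,920
Taxable value = $620,920 − $71,000 = $549,920
City of Kemper: $549,920 × 0.01205 = $6,626.536
Thornbury Township: $549,920 × 0.0042 = $2,309.664
Millbrook County: $549,920 × 0.0049 = $2,694.608
Levies subtotal = $11,630.808
After credit = $11,630.808 − $1,922 = $9,708.808
Total = $9,708.808 + $768 = $10,476.808

$10,476.81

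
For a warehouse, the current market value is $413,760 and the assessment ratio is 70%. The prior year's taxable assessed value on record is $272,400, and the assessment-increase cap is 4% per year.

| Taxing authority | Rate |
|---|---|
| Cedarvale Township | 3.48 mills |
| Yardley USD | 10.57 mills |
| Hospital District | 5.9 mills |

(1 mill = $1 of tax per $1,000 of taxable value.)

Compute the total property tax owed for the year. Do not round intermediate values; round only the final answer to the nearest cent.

Uncapped assessed value = $413,760 × 0.7 = $289,632
Cap limit = $272,400 × 1.04 = $283,296
Taxable assessed value = min($289,632, $283,296) = $283,296 (cap binds)
Cedarvale Township: $283,296 × 0.00348 = $985.87008
Yardley USD: $283,296 × 0.01057 = $2,994.43872
Hospital District: $283,296 × 0.0059 = $1,671.4464
Total = $5,651.7552

$5,651.76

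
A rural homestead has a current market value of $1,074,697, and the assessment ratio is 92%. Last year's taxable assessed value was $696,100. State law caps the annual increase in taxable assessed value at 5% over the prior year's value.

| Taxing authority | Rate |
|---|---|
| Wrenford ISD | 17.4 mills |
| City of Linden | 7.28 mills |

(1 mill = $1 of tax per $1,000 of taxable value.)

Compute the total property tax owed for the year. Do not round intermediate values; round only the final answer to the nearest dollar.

$18,039

Uncapped assessed value = $1,074,697 × 0.92 = $988,721.24
Cap limit = $696,100 × 1.05 = $730,905
Taxable assessed value = min($988,721.24, $730,905) = $730,905 (cap binds)
Wrenford ISD: $730,905 × 0.0174 = $12,717.747
City of Linden: $730,905 × 0.00728 = $5,320.9884
Total = $18,038.7354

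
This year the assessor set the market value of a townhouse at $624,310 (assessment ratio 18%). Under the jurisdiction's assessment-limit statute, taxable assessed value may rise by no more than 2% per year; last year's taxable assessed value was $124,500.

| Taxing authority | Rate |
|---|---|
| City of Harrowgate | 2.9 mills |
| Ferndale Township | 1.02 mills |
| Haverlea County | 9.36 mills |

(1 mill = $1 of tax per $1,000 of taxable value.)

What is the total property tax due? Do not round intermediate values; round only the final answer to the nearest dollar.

$1,492

Uncapped assessed value = $624,310 × 0.18 = $112,375.8
Cap limit = $124,500 × 1.02 = $126,990
Taxable assessed value = min($112,375.8, $126,990) = $112,375.8 (cap does not bind)
City of Harrowgate: $112,375.8 × 0.0029 = $325.88982
Ferndale Township: $112,375.8 × 0.00102 = $114.623316
Haverlea County: $112,375.8 × 0.00936 = $1,051.837488
Total = $1,492.350624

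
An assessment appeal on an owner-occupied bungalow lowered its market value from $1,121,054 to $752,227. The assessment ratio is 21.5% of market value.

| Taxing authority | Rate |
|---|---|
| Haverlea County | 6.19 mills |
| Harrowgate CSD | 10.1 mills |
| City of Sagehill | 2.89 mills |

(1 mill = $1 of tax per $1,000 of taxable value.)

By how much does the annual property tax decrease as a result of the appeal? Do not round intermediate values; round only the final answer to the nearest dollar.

Old assessed value = $1,121,054 × 0.215 = $241,026.61
New assessed value = $752,227 × 0.215 = $161,728.805
Combined rate = 0.00619 + 0.0101 + 0.00289 = 0.01918
Old tax = $241,026.61 × 0.01918 = $4,622.8903798
New tax = $161,728.805 × 0.01918 = $3,101.9584799
Reduction = $4,622.8903798 − $3,101.9584799 = $1,520.9318999

$1,521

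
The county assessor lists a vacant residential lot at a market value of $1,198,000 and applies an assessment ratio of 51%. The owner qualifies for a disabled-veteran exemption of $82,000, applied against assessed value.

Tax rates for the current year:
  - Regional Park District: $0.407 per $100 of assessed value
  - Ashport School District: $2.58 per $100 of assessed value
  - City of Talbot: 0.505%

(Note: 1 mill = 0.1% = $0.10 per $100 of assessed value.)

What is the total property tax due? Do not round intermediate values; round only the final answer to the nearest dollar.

Assessed value = $1,198,000 × 0.51 = $610,980
Taxable value = $610,980 − $82,000 = $528,980
Regional Park District: $528,980 × 0.00407 = $2,152.9486
Ashport School District: $528,980 × 0.0258 = $13,647.684
City of Talbot: $528,980 × 0.00505 = $2,671.349
Total = $18,471.9816

$18,472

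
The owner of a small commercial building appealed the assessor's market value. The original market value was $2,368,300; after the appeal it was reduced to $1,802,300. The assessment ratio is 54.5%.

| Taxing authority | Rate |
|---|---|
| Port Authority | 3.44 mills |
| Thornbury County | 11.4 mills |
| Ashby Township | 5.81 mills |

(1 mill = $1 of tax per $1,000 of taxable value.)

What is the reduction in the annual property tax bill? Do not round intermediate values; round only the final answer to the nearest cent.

$6,369.91

Old assessed value = $2,368,300 × 0.545 = $1,290,723.5
New assessed value = $1,802,300 × 0.545 = $982,253.5
Combined rate = 0.00344 + 0.0114 + 0.00581 = 0.02065
Old tax = $1,290,723.5 × 0.02065 = $26,653.440275
New tax = $982,253.5 × 0.02065 = $20,283.534775
Reduction = $26,653.440275 − $20,283.534775 = $6,369.9055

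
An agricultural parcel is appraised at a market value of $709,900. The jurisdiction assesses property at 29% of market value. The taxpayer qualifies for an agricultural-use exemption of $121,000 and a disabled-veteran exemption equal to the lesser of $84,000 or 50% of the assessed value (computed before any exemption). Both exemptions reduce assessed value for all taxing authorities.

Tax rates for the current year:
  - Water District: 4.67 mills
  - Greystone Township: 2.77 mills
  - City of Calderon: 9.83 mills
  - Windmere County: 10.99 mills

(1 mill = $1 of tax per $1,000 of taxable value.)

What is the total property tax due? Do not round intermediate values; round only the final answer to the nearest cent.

Assessed value = $709,900 × 0.29 = $205,871
Disabled-veteran exemption = min($84,000, 50% × $205,871) = min($84,000, $102,935.5) = $84,000 (dollar cap binds)
Taxable value = $205,871 − $121,000 − $84,000 = $871
Water District: $871 × 0.00467 = $4.06757
Greystone Township: $871 × 0.00277 = $2.41267
City of Calderon: $871 × 0.00983 = $8.56193
Windmere County: $871 × 0.01099 = $9.57229
Total = $24.61446

$24.61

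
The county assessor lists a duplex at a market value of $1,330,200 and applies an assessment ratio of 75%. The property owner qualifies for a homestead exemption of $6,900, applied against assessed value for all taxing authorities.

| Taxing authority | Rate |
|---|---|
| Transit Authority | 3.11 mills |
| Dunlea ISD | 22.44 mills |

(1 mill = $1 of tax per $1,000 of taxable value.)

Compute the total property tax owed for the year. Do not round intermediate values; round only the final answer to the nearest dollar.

$25,314

Assessed value = $1,330,200 × 0.75 = $997,650
Taxable value = $997,650 − $6,900 = $990,750
Transit Authority: $990,750 × 0.00311 = $3,081.2325
Dunlea ISD: $990,750 × 0.02244 = $22,232.43
Total = $3,081.2325 + $22,232.43 = $25,313.6625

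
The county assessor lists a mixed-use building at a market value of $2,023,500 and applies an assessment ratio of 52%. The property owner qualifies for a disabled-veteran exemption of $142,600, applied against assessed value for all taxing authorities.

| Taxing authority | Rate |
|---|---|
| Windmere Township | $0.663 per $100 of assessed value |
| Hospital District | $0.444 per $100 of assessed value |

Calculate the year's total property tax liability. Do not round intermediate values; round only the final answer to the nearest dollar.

$10,069

Assessed value = $2,023,500 × 0.52 = $1,052,220
Taxable value = $1,052,220 − $142,600 = $909,620
Windmere Township: $909,620 × 0.00663 = $6,030.7806
Hospital District: $909,620 × 0.00444 = $4,038.7128
Total = $6,030.7806 + $4,038.7128 = $10,069.4934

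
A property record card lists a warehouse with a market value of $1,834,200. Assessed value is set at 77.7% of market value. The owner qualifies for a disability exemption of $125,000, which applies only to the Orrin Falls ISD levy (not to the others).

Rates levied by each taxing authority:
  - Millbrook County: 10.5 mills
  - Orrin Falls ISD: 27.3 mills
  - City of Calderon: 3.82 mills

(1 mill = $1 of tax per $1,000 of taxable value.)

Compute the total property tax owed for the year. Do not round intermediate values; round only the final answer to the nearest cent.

$55,903.22

Assessed value = $1,834,200 × 0.777 = $1,425,173.4
Millbrook County: $1,425,173.4 × 0.0105 = $14,964.3207
Orrin Falls ISD: ($1,425,173.4 − $125,000) × 0.0273 = $1,300,173.4 × 0.0273 = $35,494.73382
City of Calderon: $1,425,173.4 × 0.00382 = $5,444.162388
Total = $55,903.216908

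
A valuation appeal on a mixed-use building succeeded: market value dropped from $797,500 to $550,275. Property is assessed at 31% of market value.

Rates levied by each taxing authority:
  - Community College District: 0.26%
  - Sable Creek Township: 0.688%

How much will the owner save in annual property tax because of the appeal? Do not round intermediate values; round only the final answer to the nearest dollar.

Old assessed value = $797,500 × 0.31 = $247,225
New assessed value = $550,275 × 0.31 = $170,585.25
Combined rate = 0.0026 + 0.00688 = 0.00948
Old tax = $247,225 × 0.00948 = $2,343.693
New tax = $170,585.25 × 0.00948 = $1,617.14817
Reduction = $2,343.693 − $1,617.14817 = $726.54483

$727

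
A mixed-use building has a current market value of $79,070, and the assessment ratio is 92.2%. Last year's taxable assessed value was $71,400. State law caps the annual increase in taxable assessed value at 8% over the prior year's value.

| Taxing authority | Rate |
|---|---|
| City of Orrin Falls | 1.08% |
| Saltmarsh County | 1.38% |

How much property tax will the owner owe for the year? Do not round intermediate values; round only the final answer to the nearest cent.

$1,793.40

Uncapped assessed value = $79,070 × 0.922 = $72,902.54
Cap limit = $71,400 × 1.08 = $77,112
Taxable assessed value = min($72,902.54, $77,112) = $72,902.54 (cap does not bind)
City of Orrin Falls: $72,902.54 × 0.0108 = $787.347432
Saltmarsh County: $72,902.54 × 0.0138 = $1,006.055052
Total = $1,793.402484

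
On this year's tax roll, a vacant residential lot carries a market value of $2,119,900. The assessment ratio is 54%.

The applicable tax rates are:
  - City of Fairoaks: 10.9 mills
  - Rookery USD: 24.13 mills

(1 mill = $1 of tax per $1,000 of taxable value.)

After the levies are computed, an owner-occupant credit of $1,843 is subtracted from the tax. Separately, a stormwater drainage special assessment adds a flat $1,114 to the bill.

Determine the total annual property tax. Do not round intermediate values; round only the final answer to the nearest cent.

Assessed value = $2,119,900 × 0.54 = $1,144,746
City of Fairoaks: $1,144,746 × 0.0109 = $12,477.7314
Rookery USD: $1,144,746 × 0.02413 = $27,622.72098
Levies subtotal = $40,100.45238
After credit = $40,100.45238 − $1,843 = $38,257.45238
Total = $38,257.45238 + $1,114 = $39,371.45238

$39,371.45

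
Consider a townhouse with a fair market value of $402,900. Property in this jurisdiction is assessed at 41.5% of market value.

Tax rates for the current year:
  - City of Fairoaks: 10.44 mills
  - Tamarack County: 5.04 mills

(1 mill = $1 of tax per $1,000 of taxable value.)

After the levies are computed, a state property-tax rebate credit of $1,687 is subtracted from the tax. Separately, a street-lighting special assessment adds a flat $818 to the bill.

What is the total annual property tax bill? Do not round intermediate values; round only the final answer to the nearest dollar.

Assessed value = $402,900 × 0.415 = $167,203.5
City of Fairoaks: $167,203.5 × 0.01044 = $1,745.60454
Tamarack County: $167,203.5 × 0.00504 = $842.70564
Levies subtotal = $2,588.31018
After credit = $2,588.31018 − $1,687 = $901.31018
Total = $901.31018 + $818 = $1,719.31018

$1,719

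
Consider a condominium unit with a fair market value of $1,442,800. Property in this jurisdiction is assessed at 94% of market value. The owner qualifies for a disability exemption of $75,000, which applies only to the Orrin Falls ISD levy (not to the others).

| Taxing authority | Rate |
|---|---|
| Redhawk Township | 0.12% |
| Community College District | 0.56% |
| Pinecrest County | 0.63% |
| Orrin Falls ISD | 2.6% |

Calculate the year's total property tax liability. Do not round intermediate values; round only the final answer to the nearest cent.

Assessed value = $1,442,800 × 0.94 = $1,356,232
Redhawk Township: $1,356,232 × 0.0012 = $1,627.4784
Community College District: $1,356,232 × 0.0056 = $7,594.8992
Pinecrest County: $1,356,232 × 0.0063 = $8,544.2616
Orrin Falls ISD: ($1,356,232 − $75,000) × 0.026 = $1,281,232 × 0.026 = $33,312.032
Total = $51,078.6712

$51,078.67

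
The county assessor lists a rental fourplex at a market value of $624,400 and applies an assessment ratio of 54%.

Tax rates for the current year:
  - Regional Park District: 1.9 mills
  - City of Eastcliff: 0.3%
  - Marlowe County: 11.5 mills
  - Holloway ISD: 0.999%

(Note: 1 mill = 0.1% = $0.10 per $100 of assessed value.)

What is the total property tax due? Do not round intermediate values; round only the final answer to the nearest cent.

Assessed value = $624,400 × 0.54 = $337,176
Regional Park District: $337,176 × 0.0019 = $640.6344
City of Eastcliff: $337,176 × 0.003 = $1,011.528
Marlowe County: $337,176 × 0.0115 = $3,877.524
Holloway ISD: $337,176 × 0.00999 = $3,368.38824
Total = $8,898.07464

$8,898.07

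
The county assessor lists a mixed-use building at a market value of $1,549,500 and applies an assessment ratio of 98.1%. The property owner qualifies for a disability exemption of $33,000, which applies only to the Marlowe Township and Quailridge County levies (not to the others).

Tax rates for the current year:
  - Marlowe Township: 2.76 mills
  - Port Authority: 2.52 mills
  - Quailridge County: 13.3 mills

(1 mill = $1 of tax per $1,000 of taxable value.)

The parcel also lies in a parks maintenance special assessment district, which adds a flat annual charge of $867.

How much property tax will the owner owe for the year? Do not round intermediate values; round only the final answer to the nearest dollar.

$28,580

Assessed value = $1,549,500 × 0.981 = $1,520,059.5
Marlowe Township: ($1,520,059.5 − $33,000) × 0.00276 = $1,487,059.5 × 0.00276 = $4,104.28422
Port Authority: $1,520,059.5 × 0.00252 = $3,830.54994
Quailridge County: ($1,520,059.5 − $33,000) × 0.0133 = $1,487,059.5 × 0.0133 = $19,777.89135
Levies subtotal = $27,712.72551
Total = $27,712.72551 + $867 = $28,579.72551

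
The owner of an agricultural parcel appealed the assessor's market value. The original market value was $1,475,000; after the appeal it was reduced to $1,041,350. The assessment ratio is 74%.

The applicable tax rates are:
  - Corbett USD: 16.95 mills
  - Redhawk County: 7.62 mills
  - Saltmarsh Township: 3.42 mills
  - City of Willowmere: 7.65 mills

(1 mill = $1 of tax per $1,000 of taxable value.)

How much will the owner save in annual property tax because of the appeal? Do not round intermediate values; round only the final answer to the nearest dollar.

Old assessed value = $1,475,000 × 0.74 = $1,091,500
New assessed value = $1,041,350 × 0.74 = $770,599
Combined rate = 0.01695 + 0.00762 + 0.00342 + 0.00765 = 0.03564
Old tax = $1,091,500 × 0.03564 = $38,901.06
New tax = $770,599 × 0.03564 = $27,464.14836
Reduction = $38,901.06 − $27,464.14836 = $11,436.91164

$11,437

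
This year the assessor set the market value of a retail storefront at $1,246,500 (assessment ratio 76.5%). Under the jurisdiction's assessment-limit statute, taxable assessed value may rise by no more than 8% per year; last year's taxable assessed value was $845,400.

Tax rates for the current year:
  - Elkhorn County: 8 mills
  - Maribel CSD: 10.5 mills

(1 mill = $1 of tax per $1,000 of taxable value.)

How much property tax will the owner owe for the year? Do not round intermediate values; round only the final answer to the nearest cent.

$16,891.09

Uncapped assessed value = $1,246,500 × 0.765 = $953,572.5
Cap limit = $845,400 × 1.08 = $913,032
Taxable assessed value = min($953,572.5, $913,032) = $913,032 (cap binds)
Elkhorn County: $913,032 × 0.008 = $7,304.256
Maribel CSD: $913,032 × 0.0105 = $9,586.836
Total = $16,891.092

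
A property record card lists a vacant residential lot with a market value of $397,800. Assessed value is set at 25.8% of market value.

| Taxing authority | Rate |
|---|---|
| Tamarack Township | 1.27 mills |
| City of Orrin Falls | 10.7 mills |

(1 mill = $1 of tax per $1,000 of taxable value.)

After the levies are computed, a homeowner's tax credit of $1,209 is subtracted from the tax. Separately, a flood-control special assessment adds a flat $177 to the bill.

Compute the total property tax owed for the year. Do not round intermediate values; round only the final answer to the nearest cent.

Assessed value = $397,800 × 0.258 = $102,632.4
Tamarack Township: $102,632.4 × 0.00127 = $130.343148
City of Orrin Falls: $102,632.4 × 0.0107 = $1,098.16668
Levies subtotal = $1,228.509828
After credit = $1,228.509828 − $1,209 = $19.509828
Total = $19.509828 + $177 = $196.509828

$196.51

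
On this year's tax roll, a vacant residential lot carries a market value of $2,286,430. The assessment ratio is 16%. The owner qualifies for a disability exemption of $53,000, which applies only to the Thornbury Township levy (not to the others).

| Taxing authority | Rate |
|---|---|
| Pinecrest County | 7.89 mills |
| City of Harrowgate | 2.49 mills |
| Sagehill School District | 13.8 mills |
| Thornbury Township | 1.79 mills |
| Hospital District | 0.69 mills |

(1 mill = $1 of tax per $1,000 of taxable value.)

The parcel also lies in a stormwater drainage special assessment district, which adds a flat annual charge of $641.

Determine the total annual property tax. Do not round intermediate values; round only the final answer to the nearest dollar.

Assessed value = $2,286,430 × 0.16 = $365,828.8
Pinecrest County: $365,828.8 × 0.00789 = $2,886.389232
City of Harrowgate: $365,828.8 × 0.00249 = $910.913712
Sagehill School District: $365,828.8 × 0.0138 = $5,048.43744
Thornbury Township: ($365,828.8 − $53,000) × 0.00179 = $312,828.8 × 0.00179 = $559.963552
Hospital District: $365,828.8 × 0.00069 = $252.421872
Levies subtotal = $9,658.125808
Total = $9,658.125808 + $641 = $10,299.125808

$10,299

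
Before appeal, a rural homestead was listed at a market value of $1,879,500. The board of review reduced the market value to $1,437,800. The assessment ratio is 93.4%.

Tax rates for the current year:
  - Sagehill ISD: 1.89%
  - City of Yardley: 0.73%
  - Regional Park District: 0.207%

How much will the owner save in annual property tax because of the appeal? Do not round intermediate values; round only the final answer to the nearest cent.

$11,662.73

Old assessed value = $1,879,500 × 0.934 = $1,755,453
New assessed value = $1,437,800 × 0.934 = $1,342,905.2
Combined rate = 0.0189 + 0.0073 + 0.00207 = 0.02827
Old tax = $1,755,453 × 0.02827 = $49,626.65631
New tax = $1,342,905.2 × 0.02827 = $37,963.930004
Reduction = $49,626.65631 − $37,963.930004 = $11,662.726306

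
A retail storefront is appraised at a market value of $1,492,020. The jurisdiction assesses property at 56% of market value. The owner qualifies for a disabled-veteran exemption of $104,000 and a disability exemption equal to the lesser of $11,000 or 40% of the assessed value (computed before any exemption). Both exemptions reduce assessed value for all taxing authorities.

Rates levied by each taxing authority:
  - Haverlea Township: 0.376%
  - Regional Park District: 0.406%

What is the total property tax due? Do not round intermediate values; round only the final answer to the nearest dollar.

$5,635

Assessed value = $1,492,020 × 0.56 = $835,531.2
Disability exemption = min($11,000, 40% × $835,531.2) = min($11,000, $334,212.48) = $11,000 (dollar cap binds)
Taxable value = $835,531.2 − $104,000 − $11,000 = $720,531.2
Haverlea Township: $720,531.2 × 0.00376 = $2,709.197312
Regional Park District: $720,531.2 × 0.00406 = $2,925.356672
Total = $5,634.553984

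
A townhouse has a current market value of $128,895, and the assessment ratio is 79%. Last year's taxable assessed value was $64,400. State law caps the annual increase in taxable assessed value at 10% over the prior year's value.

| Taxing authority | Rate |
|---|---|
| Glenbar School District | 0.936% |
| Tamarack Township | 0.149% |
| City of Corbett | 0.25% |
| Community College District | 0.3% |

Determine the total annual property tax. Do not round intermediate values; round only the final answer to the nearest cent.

Uncapped assessed value = $128,895 × 0.79 = $101,827.05
Cap limit = $64,400 × 1.1 = $70,840
Taxable assessed value = min($101,827.05, $70,840) = $70,840 (cap binds)
Glenbar School District: $70,840 × 0.00936 = $663.0624
Tamarack Township: $70,840 × 0.00149 = $105.5516
City of Corbett: $70,840 × 0.0025 = $177.1
Community College District: $70,840 × 0.003 = $212.52
Total = $1,158.234

$1,158.23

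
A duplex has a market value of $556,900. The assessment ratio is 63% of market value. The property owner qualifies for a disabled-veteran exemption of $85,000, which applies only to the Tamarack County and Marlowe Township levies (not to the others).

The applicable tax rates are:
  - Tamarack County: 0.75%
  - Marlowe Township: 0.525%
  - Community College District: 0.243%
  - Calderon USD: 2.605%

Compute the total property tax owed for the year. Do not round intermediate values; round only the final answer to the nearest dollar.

$13,382

Assessed value = $556,900 × 0.63 = $350,847
Tamarack County: ($350,847 − $85,000) × 0.0075 = $265,847 × 0.0075 = $1,993.8525
Marlowe Township: ($350,847 − $85,000) × 0.00525 = $265,847 × 0.00525 = $1,395.69675
Community College District: $350,847 × 0.00243 = $852.55821
Calderon USD: $350,847 × 0.02605 = $9,139.56435
Total = $13,381.67181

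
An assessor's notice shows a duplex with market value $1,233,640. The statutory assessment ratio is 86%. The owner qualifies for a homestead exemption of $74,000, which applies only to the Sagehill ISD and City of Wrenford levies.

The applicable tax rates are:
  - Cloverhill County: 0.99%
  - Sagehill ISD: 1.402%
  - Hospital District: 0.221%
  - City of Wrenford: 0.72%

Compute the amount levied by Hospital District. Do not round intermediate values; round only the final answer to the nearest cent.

Assessed value = $1,233,640 × 0.86 = $1,060,930.4
Hospital District taxable value = $1,060,930.4 (exemption does not apply)
Hospital District levy = $1,060,930.4 × 0.00221 = $2,344.656184

$2,344.66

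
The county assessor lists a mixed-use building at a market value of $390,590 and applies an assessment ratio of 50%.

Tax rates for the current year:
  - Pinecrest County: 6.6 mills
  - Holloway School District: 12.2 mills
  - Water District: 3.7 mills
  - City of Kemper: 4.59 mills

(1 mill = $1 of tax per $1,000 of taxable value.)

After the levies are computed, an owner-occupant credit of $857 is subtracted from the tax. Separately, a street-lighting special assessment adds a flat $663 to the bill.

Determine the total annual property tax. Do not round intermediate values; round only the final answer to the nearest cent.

Assessed value = $390,590 × 0.5 = $195,295
Pinecrest County: $195,295 × 0.0066 = $1,288.947
Holloway School District: $195,295 × 0.0122 = $2,382.599
Water District: $195,295 × 0.0037 = $722.5915
City of Kemper: $195,295 × 0.00459 = $896.40405
Levies subtotal = $5,290.54155
After credit = $5,290.54155 − $857 = $4,433.54155
Total = $4,433.54155 + $663 = $5,096.54155

$5,096.54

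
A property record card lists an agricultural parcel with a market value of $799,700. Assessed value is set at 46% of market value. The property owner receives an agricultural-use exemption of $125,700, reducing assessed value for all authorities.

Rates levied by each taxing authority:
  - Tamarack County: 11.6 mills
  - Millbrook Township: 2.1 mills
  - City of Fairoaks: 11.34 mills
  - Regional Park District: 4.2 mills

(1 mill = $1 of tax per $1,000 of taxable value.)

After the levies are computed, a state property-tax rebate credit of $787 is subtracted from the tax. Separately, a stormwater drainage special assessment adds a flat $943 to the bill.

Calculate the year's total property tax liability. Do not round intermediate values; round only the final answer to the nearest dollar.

Assessed value = $799,700 × 0.46 = $367,862
Taxable value = $367,862 − $125,700 = $242,162
Tamarack County: $242,162 × 0.0116 = $2,809.0792
Millbrook Township: $242,162 × 0.0021 = $508.5402
City of Fairoaks: $242,162 × 0.01134 = $2,746.11708
Regional Park District: $242,162 × 0.0042 = $1,017.0804
Levies subtotal = $7,080.81688
After credit = $7,080.81688 − $787 = $6,293.81688
Total = $6,293.81688 + $943 = $7,236.81688

$7,237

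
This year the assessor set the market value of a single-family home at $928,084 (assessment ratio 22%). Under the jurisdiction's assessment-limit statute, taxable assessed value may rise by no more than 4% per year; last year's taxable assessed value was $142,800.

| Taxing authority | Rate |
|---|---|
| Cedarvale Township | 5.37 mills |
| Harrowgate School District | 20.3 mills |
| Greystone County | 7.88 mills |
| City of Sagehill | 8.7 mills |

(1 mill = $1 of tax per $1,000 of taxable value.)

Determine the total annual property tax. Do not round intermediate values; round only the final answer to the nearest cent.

$6,274.63

Uncapped assessed value = $928,084 × 0.22 = $204,178.48
Cap limit = $142,800 × 1.04 = $148,512
Taxable assessed value = min($204,178.48, $148,512) = $148,512 (cap binds)
Cedarvale Township: $148,512 × 0.00537 = $797.50944
Harrowgate School District: $148,512 × 0.0203 = $3,014.7936
Greystone County: $148,512 × 0.00788 = $1,170.27456
City of Sagehill: $148,512 × 0.0087 = $1,292.0544
Total = $6,274.632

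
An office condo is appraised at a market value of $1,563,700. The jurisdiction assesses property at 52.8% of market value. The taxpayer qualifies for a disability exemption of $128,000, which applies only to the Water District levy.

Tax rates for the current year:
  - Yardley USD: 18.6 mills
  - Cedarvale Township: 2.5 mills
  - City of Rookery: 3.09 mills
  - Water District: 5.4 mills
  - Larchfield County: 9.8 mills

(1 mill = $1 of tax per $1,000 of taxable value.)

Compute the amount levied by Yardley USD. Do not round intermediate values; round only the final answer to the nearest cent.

$15,356.78

Assessed value = $1,563,700 × 0.528 = $825,633.6
Yardley USD taxable value = $825,633.6 (exemption does not apply)
Yardley USD levy = $825,633.6 × 0.0186 = $15,356.78496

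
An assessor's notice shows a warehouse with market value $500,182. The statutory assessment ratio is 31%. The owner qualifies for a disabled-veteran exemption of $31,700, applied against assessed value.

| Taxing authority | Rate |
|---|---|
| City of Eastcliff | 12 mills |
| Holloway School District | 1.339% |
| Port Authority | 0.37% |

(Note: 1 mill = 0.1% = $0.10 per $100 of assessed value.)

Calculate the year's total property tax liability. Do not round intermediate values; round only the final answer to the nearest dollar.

$3,588

Assessed value = $500,182 × 0.31 = $155,056.42
Taxable value = $155,056.42 − $31,700 = $123,356.42
City of Eastcliff: $123,356.42 × 0.012 = $1,480.27704
Holloway School District: $123,356.42 × 0.01339 = $1,651.7424638
Port Authority: $123,356.42 × 0.0037 = $456.418754
Total = $3,588.4382578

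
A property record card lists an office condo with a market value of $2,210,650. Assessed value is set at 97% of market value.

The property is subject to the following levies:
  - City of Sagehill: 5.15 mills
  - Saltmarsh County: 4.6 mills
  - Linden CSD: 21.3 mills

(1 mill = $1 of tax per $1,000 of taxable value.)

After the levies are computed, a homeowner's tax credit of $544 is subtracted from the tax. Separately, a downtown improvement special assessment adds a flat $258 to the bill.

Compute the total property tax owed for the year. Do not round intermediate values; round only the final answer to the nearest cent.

Assessed value = $2,210,650 × 0.97 = $2,144,330.5
City of Sagehill: $2,144,330.5 × 0.00515 = $11,043.302075
Saltmarsh County: $2,144,330.5 × 0.0046 = $9,863.9203
Linden CSD: $2,144,330.5 × 0.0213 = $45,674.23965
Levies subtotal = $66,581.462025
After credit = $66,581.462025 − $544 = $66,037.462025
Total = $66,037.462025 + $258 = $66,295.462025

$66,295.46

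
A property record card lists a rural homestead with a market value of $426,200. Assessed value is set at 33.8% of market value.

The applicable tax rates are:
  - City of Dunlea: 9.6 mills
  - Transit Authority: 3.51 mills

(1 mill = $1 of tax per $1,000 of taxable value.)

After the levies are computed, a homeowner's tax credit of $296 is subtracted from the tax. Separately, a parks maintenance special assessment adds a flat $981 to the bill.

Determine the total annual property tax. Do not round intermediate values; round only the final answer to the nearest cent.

$2,573.57

Assessed value = $426,200 × 0.338 = $144,055.6
City of Dunlea: $144,055.6 × 0.0096 = $1,382.93376
Transit Authority: $144,055.6 × 0.00351 = $505.635156
Levies subtotal = $1,888.568916
After credit = $1,888.568916 − $296 = $1,592.568916
Total = $1,592.568916 + $981 = $2,573.568916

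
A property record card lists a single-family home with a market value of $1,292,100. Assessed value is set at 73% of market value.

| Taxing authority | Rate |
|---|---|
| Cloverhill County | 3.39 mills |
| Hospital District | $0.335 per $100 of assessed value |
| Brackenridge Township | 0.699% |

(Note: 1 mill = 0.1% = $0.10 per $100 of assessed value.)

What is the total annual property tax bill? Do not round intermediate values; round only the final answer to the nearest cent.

$12,950.59

Assessed value = $1,292,100 × 0.73 = $943,233
Cloverhill County: $943,233 × 0.00339 = $3,197.55987
Hospital District: $943,233 × 0.00335 = $3,159.83055
Brackenridge Township: $943,233 × 0.00699 = $6,593.19867
Total = $12,950.58909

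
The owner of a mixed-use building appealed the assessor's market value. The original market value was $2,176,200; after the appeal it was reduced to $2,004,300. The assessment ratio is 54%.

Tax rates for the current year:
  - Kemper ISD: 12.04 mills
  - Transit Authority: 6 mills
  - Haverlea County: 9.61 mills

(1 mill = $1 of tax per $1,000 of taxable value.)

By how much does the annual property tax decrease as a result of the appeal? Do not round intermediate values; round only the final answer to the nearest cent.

Old assessed value = $2,176,200 × 0.54 = $1,175,148
New assessed value = $2,004,300 × 0.54 = $1,082,322
Combined rate = 0.01204 + 0.006 + 0.00961 = 0.02765
Old tax = $1,175,148 × 0.02765 = $32,492.8422
New tax = $1,082,322 × 0.02765 = $29,926.2033
Reduction = $32,492.8422 − $29,926.2033 = $2,566.6389

$2,566.64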